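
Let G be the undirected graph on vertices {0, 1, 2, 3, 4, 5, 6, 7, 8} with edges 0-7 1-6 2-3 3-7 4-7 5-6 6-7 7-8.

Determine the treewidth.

A width-1 tree decomposition is:
Bags: B1 = {7, 8}  B2 = {3, 7}  B3 = {2, 3}  B4 = {6, 7}  B5 = {5, 6}  B6 = {4, 7}  B7 = {0, 7}  B8 = {1, 6}
Tree: B1–B2, B2–B3, B1–B4, B4–B5, B2–B6, B4–B7, B4–B8
Each bag holds 2 vertices, so the decomposition has width 1, which upper-bounds the treewidth. Any graph with an edge has treewidth ≥ 1, and G has the edge 8–7. Combining the bounds, tw(G) = 1.

1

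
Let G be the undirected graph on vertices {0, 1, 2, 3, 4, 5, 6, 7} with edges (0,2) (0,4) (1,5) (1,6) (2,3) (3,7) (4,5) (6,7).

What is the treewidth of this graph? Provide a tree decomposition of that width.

The largest bag has 3 vertices, giving width 2; this decomposition certifies tw(G) ≤ 2. For the lower bound, G contains the cycle 1–6–7–3–2–0–4–5–1, so G is not a forest; only forests have treewidth ≤ 1, hence tw(G) ≥ 2. Therefore the treewidth is 2.

Treewidth 2.
One such decomposition:
Bags: B1 = {1, 6, 7}  B2 = {1, 3, 7}  B3 = {1, 2, 3}  B4 = {0, 1, 2}  B5 = {0, 1, 4}  B6 = {1, 4, 5}
Tree: B1–B2, B2–B3, B3–B4, B4–B5, B5–B6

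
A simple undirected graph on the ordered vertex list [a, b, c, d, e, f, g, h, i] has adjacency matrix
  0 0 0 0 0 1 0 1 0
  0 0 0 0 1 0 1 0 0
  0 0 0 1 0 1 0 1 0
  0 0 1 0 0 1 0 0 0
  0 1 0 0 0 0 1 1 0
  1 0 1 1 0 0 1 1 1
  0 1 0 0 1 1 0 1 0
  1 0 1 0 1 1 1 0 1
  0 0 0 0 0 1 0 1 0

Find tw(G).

2

A width-2 tree decomposition is:
Bags: B1 = {f, g, h}  B2 = {f, h, i}  B3 = {c, f, h}  B4 = {a, f, h}  B5 = {e, g, h}  B6 = {c, d, f}  B7 = {b, e, g}
Tree: B1–B2, B2–B3, B3–B4, B1–B5, B3–B6, B5–B7
The largest bag has 3 vertices, giving width 2; this decomposition certifies tw(G) ≤ 2. For the lower bound, the 3 vertices {e, g, h} are pairwise adjacent, and any tree decomposition puts a clique entirely inside one bag — forcing width ≥ 2. Hence tw(G) = 2 exactly.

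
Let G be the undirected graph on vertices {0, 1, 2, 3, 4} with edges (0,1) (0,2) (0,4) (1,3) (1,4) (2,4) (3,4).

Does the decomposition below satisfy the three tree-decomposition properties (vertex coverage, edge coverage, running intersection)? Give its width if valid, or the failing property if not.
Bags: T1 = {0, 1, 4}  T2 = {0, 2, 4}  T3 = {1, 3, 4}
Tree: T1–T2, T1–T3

Vertex coverage: the bags together contain {0, 1, 2, 3, 4}, the full vertex set. Edge coverage: each edge of G has both endpoints in at least one bag. Running intersection: for every vertex, the bags containing it form a connected subtree. All three properties hold, so this is a valid tree decomposition of width max|bag| − 1 = 2, and hence tw(G) ≤ 2.

Yes; width 2.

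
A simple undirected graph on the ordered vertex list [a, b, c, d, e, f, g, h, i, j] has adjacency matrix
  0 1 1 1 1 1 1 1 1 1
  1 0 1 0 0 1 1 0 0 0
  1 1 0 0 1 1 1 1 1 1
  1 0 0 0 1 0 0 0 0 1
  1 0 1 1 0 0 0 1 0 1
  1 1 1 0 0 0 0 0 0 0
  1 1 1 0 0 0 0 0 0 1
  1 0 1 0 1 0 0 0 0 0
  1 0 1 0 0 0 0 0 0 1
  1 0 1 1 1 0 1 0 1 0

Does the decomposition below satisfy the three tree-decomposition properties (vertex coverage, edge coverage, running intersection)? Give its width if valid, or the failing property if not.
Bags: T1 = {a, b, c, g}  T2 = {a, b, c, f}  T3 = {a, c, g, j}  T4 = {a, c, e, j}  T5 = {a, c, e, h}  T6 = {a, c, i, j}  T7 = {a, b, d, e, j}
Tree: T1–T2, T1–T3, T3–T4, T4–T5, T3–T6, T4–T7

A tree decomposition must satisfy three properties: every vertex lies in some bag; for every edge, both endpoints lie together in some bag; and for every vertex, the bags containing it form a connected subtree. Here bags containing vertex b are not connected in the tree, so the decomposition is invalid.

No — bags containing vertex b are not connected in the tree.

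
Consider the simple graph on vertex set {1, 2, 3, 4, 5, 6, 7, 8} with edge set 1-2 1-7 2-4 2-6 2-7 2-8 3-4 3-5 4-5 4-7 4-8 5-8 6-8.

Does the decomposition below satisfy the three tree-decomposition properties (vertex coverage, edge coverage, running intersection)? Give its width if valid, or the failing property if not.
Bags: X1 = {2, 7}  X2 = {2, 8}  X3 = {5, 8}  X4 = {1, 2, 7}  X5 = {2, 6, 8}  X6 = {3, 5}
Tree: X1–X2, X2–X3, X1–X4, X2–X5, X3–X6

A tree decomposition must satisfy three properties: every vertex lies in some bag; for every edge, both endpoints lie together in some bag; and for every vertex, the bags containing it form a connected subtree. Here vertex 4 appears in no bag, so the decomposition is invalid.

No — vertex 4 appears in no bag.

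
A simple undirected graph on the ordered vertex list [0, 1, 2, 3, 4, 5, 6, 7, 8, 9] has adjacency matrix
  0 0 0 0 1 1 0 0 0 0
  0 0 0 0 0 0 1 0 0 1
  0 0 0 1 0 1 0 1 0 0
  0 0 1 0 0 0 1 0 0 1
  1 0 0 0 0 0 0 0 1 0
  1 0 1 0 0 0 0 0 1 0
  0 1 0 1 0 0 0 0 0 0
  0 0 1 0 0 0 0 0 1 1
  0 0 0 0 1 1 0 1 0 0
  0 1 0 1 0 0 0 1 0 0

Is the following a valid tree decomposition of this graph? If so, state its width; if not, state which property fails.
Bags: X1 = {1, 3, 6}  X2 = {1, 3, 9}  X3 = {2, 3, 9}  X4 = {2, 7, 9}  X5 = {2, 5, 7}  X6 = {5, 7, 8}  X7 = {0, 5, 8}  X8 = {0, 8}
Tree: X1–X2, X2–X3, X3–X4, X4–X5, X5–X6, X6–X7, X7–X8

No — vertex 4 appears in no bag.

A tree decomposition must satisfy three properties: every vertex lies in some bag; for every edge, both endpoints lie together in some bag; and for every vertex, the bags containing it form a connected subtree. Here vertex 4 appears in no bag, so the decomposition is invalid.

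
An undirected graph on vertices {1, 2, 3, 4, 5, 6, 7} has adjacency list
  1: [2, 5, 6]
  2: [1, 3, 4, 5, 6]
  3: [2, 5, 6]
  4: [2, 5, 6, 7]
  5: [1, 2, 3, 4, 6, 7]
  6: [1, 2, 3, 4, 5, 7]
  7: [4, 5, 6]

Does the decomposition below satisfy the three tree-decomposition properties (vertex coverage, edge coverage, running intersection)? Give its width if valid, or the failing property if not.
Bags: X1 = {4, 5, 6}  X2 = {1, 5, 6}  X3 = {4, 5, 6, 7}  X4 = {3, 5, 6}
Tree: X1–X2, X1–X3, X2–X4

No — vertex 2 appears in no bag.

A tree decomposition must satisfy three properties: every vertex lies in some bag; for every edge, both endpoints lie together in some bag; and for every vertex, the bags containing it form a connected subtree. Here vertex 2 appears in no bag, so the decomposition is invalid.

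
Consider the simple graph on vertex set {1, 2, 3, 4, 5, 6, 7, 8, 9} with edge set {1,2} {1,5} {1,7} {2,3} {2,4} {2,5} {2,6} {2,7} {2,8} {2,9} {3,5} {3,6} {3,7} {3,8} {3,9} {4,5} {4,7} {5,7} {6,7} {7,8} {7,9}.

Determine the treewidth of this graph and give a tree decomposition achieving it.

Treewidth 3.
One such decomposition:
Bags: B1 = {2, 4, 5, 7}  B2 = {2, 3, 5, 7}  B3 = {2, 3, 7, 8}  B4 = {2, 3, 7, 9}  B5 = {2, 3, 6, 7}  B6 = {1, 2, 5, 7}
Tree: B1–B2, B2–B3, B3–B4, B4–B5, B2–B6

The largest bag has 4 vertices, giving width 3; this decomposition certifies tw(G) ≤ 3. For the lower bound, the 4 vertices {1, 2, 5, 7} are pairwise adjacent, and any tree decomposition puts a clique entirely inside one bag — forcing width ≥ 3. Hence tw(G) = 3 exactly.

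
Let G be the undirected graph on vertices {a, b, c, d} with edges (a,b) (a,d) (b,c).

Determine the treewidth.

A width-1 tree decomposition is:
Bags: B1 = {b, c}  B2 = {a, b}  B3 = {a, d}
Tree: B1–B2, B2–B3
Each bag holds 2 vertices, so the decomposition has width 1, which upper-bounds the treewidth. G has an edge, so its treewidth is at least 1. Therefore the treewidth is 1.

1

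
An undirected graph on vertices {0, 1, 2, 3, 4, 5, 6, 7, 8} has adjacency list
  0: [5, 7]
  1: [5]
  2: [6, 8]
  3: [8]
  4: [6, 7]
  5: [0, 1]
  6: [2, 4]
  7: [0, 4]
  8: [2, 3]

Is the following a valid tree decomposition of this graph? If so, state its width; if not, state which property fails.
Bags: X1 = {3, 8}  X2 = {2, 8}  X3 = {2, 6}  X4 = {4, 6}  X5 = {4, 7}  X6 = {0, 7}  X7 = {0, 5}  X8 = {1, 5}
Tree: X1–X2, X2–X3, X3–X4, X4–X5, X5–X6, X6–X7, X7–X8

Checking the three conditions: (i) the bags cover all of {0, 1, 2, 3, 4, 5, 6, 7, 8}; (ii) for each edge, some bag contains both endpoints; (iii) the bags containing any fixed vertex form a subtree. All hold, so the decomposition is valid with width 2 − 1 = 1.

Yes; width 1.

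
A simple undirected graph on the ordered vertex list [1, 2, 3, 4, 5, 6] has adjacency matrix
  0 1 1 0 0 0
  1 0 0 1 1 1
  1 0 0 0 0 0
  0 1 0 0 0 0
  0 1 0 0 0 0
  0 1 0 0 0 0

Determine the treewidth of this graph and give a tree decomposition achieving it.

Each bag holds 2 vertices, so the decomposition has width 1, which upper-bounds the treewidth. Any graph with an edge has treewidth ≥ 1, and G has the edge 2–1. Therefore the treewidth is 1.

Treewidth 1.
One optimal decomposition is:
Bags: B1 = {1, 2}  B2 = {2, 5}  B3 = {1, 3}  B4 = {2, 6}  B5 = {2, 4}
Tree: B1–B2, B1–B3, B1–B4, B4–B5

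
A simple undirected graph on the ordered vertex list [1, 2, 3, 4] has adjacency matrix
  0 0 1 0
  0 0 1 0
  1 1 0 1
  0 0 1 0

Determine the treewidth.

A width-1 tree decomposition is:
Bags: B1 = {1, 3}  B2 = {2, 3}  B3 = {3, 4}
Tree: B1–B2, B2–B3
Each bag holds 2 vertices, so the decomposition has width 1, which upper-bounds the treewidth. Any graph with an edge has treewidth ≥ 1, and G has the edge 1–3. Hence tw(G) = 1 exactly.

1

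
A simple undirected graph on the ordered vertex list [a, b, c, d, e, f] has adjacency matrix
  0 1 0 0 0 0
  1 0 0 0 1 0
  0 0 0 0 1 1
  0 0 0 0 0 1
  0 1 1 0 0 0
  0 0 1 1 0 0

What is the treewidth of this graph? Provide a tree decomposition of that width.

Treewidth 1.
One such decomposition:
Bags: B1 = {d, f}  B2 = {c, f}  B3 = {c, e}  B4 = {b, e}  B5 = {a, b}
Tree: B1–B2, B2–B3, B3–B4, B4–B5

The largest bag has 2 vertices, giving width 1; this decomposition certifies tw(G) ≤ 1. Since G has at least one edge (e.g. d–f), it is not an edgeless graph, so tw(G) ≥ 1. The upper and lower bounds meet at 1, so that is the treewidth.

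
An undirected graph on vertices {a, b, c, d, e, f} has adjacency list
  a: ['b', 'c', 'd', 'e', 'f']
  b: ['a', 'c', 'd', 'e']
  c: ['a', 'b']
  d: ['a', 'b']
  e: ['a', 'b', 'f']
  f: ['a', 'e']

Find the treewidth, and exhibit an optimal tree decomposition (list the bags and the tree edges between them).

Treewidth 2.
One optimal decomposition is:
Bags: B1 = {a, b, c}  B2 = {a, b, d}  B3 = {a, b, e}  B4 = {a, e, f}
Tree: B1–B2, B1–B3, B3–B4

Every bag has size at most 3, so the width is 3 − 1 = 2 and tw(G) ≤ 2. On the other hand G contains the 3-clique {a, e, f}. A clique must lie in a single bag of any decomposition, so no decomposition can have width below 2. The upper and lower bounds meet at 2, so that is the treewidth.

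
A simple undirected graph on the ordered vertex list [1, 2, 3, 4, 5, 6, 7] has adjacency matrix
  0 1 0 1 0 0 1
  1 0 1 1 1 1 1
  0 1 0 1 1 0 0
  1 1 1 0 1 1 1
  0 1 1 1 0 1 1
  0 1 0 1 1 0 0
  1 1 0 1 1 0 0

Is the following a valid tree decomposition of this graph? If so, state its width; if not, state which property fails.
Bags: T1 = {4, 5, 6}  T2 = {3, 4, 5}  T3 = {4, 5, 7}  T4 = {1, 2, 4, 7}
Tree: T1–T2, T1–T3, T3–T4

A tree decomposition must satisfy three properties: every vertex lies in some bag; for every edge, both endpoints lie together in some bag; and for every vertex, the bags containing it form a connected subtree. Here edge (6,2) lies in no bag, so the decomposition is invalid.

No — edge (6,2) lies in no bag.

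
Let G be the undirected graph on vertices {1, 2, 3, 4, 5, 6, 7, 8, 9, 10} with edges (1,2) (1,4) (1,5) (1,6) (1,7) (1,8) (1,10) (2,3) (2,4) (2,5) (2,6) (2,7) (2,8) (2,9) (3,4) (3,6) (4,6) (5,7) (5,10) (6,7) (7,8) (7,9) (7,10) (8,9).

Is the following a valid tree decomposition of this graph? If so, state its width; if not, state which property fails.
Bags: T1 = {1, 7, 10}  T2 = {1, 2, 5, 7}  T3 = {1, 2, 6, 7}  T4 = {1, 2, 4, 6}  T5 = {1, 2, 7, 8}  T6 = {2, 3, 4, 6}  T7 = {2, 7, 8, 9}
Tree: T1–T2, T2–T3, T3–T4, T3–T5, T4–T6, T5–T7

A tree decomposition must satisfy three properties: every vertex lies in some bag; for every edge, both endpoints lie together in some bag; and for every vertex, the bags containing it form a connected subtree. Here edge (5,10) lies in no bag, so the decomposition is invalid.

No — edge (5,10) lies in no bag.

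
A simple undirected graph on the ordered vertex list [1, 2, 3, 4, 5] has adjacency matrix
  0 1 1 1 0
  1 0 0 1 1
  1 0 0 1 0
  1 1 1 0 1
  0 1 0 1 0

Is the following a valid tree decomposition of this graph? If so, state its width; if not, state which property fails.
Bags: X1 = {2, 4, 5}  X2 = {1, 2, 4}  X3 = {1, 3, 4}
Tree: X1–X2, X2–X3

Yes; width 2.

Every vertex of G appears in some bag (union = {1, 2, 3, 4, 5}); every edge is covered by a bag; and for each vertex v the set of bags containing v is connected in the bag tree. The decomposition is therefore valid. The largest bag has 3 vertices, so the width is 2.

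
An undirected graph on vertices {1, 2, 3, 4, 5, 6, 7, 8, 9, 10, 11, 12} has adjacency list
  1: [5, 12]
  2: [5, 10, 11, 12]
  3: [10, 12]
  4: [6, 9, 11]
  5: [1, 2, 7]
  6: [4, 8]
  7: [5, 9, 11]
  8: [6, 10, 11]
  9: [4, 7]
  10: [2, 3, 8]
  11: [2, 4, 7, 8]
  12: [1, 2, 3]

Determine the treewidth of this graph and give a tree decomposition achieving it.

Every bag has size at most 4, so the width is 4 − 1 = 3 and tw(G) ≤ 3. For the lower bound: the 4 vertex sets {4,6,9}, {7}, {11}, {2,5,8,10} are disjoint, each induces a connected subgraph, and every pair is joined by at least one edge of G. Contracting each set to a single vertex therefore yields K_{4} as a minor, and since treewidth is minor-monotone, tw(G) ≥ tw(K_{4}) = 3. Combining the bounds, tw(G) = 3.

Treewidth 3.
One optimal decomposition is:
Bags: B1 = {4, 6, 7, 9}  B2 = {4, 6, 7, 11}  B3 = {6, 7, 8, 11}  B4 = {5, 7, 8, 11}  B5 = {2, 5, 8, 11}  B6 = {2, 5, 8, 10}  B7 = {1, 2, 5, 10}  B8 = {1, 2, 10, 12}  B9 = {1, 3, 10, 12}
Tree: B1–B2, B2–B3, B3–B4, B4–B5, B5–B6, B6–B7, B7–B8, B8–B9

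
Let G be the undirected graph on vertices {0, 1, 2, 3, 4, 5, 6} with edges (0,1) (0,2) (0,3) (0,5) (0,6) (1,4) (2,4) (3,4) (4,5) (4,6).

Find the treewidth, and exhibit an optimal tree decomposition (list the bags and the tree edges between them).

The largest bag has 3 vertices, giving width 2; this decomposition certifies tw(G) ≤ 2. For the lower bound, G contains the cycle 0–3–4–6–0, so G is not a forest; only forests have treewidth ≤ 1, hence tw(G) ≥ 2. Therefore the treewidth is 2.

Treewidth 2.
One such decomposition:
Bags: B1 = {0, 3, 4}  B2 = {0, 4, 6}  B3 = {0, 4, 5}  B4 = {0, 2, 4}  B5 = {0, 1, 4}
Tree: B1–B2, B2–B3, B3–B4, B4–B5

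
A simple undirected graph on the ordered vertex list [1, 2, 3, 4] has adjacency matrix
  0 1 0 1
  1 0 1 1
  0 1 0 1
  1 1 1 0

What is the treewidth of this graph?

A width-2 tree decomposition is:
Bags: B1 = {1, 2, 4}  B2 = {2, 3, 4}
Tree: B1–B2
Every bag has size at most 3, so the width is 3 − 1 = 2 and tw(G) ≤ 2. For the lower bound, the 3 vertices {1, 2, 4} are pairwise adjacent, and any tree decomposition puts a clique entirely inside one bag — forcing width ≥ 2. Therefore the treewidth is 2.

2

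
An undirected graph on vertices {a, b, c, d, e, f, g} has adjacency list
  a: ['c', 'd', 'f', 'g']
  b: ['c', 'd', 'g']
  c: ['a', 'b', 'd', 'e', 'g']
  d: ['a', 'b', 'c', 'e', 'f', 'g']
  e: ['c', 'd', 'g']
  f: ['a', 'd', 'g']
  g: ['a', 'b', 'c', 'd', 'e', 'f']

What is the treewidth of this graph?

3

A width-3 tree decomposition is:
Bags: B1 = {a, d, f, g}  B2 = {a, c, d, g}  B3 = {c, d, e, g}  B4 = {b, c, d, g}
Tree: B1–B2, B2–B3, B2–B4
Each bag holds 4 vertices, so the decomposition has width 3, which upper-bounds the treewidth. For the lower bound, the 4 vertices {c, d, e, g} are pairwise adjacent, and any tree decomposition puts a clique entirely inside one bag — forcing width ≥ 3. Hence tw(G) = 3 exactly.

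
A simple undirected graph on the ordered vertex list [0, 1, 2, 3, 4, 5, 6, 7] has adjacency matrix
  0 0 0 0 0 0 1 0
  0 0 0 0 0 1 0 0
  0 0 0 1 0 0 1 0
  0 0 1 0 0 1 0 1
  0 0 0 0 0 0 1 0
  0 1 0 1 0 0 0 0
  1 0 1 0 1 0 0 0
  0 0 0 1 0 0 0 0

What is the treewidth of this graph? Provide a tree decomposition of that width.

The largest bag has 2 vertices, giving width 1; this decomposition certifies tw(G) ≤ 1. Since G has at least one edge (e.g. 3–2), it is not an edgeless graph, so tw(G) ≥ 1. The upper and lower bounds meet at 1, so that is the treewidth.

Treewidth 1.
Bags: B1 = {2, 3}  B2 = {3, 7}  B3 = {2, 6}  B4 = {4, 6}  B5 = {3, 5}  B6 = {1, 5}  B7 = {0, 6}
Tree: B1–B2, B1–B3, B3–B4, B2–B5, B5–B6, B3–B7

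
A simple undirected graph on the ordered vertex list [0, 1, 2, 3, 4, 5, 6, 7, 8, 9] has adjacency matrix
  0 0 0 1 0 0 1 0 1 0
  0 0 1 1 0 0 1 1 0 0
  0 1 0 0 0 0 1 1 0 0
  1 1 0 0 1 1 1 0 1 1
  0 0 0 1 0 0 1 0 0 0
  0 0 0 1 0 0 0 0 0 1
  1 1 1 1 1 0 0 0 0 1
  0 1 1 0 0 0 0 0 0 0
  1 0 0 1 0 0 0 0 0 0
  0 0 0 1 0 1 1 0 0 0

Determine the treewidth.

2

A width-2 tree decomposition is:
Bags: B1 = {1, 3, 6}  B2 = {3, 4, 6}  B3 = {0, 3, 6}  B4 = {1, 2, 6}  B5 = {3, 6, 9}  B6 = {1, 2, 7}  B7 = {3, 5, 9}  B8 = {0, 3, 8}
Tree: B1–B2, B2–B3, B1–B4, B1–B5, B4–B6, B5–B7, B3–B8
Every bag has size at most 3, so the width is 3 − 1 = 2 and tw(G) ≤ 2. For the lower bound, the 3 vertices {1, 2, 6} are pairwise adjacent, and any tree decomposition puts a clique entirely inside one bag — forcing width ≥ 2. The upper and lower bounds meet at 2, so that is the treewidth.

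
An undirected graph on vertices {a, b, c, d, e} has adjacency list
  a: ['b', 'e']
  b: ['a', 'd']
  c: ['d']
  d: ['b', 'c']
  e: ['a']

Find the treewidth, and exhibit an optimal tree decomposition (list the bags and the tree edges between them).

Treewidth 1.
One optimal decomposition is:
Bags: B1 = {a, b}  B2 = {a, e}  B3 = {b, d}  B4 = {c, d}
Tree: B1–B2, B1–B3, B3–B4

The largest bag has 2 vertices, giving width 1; this decomposition certifies tw(G) ≤ 1. G has an edge, so its treewidth is at least 1. The upper and lower bounds meet at 1, so that is the treewidth.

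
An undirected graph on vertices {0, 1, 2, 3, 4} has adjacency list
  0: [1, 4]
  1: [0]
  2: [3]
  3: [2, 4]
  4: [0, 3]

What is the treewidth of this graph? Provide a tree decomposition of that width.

Treewidth 1.
One such decomposition:
Bags: B1 = {2, 3}  B2 = {3, 4}  B3 = {0, 4}  B4 = {0, 1}
Tree: B1–B2, B2–B3, B3–B4

Every bag has size at most 2, so the width is 2 − 1 = 1 and tw(G) ≤ 1. Any graph with an edge has treewidth ≥ 1, and G has the edge 2–3. Combining the bounds, tw(G) = 1.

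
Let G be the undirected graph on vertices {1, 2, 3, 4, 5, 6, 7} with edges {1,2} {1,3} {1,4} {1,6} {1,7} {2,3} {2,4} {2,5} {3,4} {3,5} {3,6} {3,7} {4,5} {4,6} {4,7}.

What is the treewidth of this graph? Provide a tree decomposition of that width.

Treewidth 3.
One optimal decomposition is:
Bags: B1 = {1, 3, 4, 7}  B2 = {1, 2, 3, 4}  B3 = {2, 3, 4, 5}  B4 = {1, 3, 4, 6}
Tree: B1–B2, B2–B3, B2–B4

Every bag has size at most 4, so the width is 4 − 1 = 3 and tw(G) ≤ 3. For the lower bound, the 4 vertices {1, 2, 3, 4} are pairwise adjacent, and any tree decomposition puts a clique entirely inside one bag — forcing width ≥ 3. Combining the bounds, tw(G) = 3.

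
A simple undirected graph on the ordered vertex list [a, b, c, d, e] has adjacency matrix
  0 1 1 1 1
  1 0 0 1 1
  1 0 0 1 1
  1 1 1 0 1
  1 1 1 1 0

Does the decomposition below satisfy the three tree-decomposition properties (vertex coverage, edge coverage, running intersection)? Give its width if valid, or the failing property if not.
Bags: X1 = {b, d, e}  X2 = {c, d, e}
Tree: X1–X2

A tree decomposition must satisfy three properties: every vertex lies in some bag; for every edge, both endpoints lie together in some bag; and for every vertex, the bags containing it form a connected subtree. Here vertex a appears in no bag, so the decomposition is invalid.

No — vertex a appears in no bag.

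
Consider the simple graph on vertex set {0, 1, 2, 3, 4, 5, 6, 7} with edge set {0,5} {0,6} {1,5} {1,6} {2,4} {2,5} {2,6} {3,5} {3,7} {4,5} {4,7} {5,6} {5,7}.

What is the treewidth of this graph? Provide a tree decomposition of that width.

Each bag holds 3 vertices, so the decomposition has width 2, which upper-bounds the treewidth. Conversely, {3, 5, 7} is a clique of size 3, and the vertices of any clique must share a bag in every tree decomposition; so some bag has ≥ 3 vertices and tw(G) ≥ 2. The upper and lower bounds meet at 2, so that is the treewidth.

Treewidth 2.
One optimal decomposition is:
Bags: B1 = {4, 5, 7}  B2 = {2, 4, 5}  B3 = {2, 5, 6}  B4 = {3, 5, 7}  B5 = {0, 5, 6}  B6 = {1, 5, 6}
Tree: B1–B2, B2–B3, B1–B4, B3–B5, B5–B6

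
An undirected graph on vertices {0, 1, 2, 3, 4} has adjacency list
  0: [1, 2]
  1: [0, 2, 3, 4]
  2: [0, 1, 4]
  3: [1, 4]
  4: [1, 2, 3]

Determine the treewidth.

2

A width-2 tree decomposition is:
Bags: B1 = {0, 1, 2}  B2 = {1, 2, 4}  B3 = {1, 3, 4}
Tree: B1–B2, B2–B3
Each bag holds 3 vertices, so the decomposition has width 2, which upper-bounds the treewidth. Conversely, {0, 1, 2} is a clique of size 3, and the vertices of any clique must share a bag in every tree decomposition; so some bag has ≥ 3 vertices and tw(G) ≥ 2. Therefore the treewidth is 2.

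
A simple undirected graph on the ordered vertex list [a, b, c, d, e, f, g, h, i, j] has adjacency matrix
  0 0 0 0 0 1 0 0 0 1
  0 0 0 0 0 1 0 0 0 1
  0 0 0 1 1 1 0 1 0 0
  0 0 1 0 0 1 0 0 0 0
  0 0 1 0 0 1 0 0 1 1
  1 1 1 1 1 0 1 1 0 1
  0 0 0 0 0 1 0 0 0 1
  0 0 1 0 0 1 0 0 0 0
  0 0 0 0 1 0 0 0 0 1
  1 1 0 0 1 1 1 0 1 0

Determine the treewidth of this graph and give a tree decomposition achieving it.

Each bag holds 3 vertices, so the decomposition has width 2, which upper-bounds the treewidth. Conversely, {c, d, f} is a clique of size 3, and the vertices of any clique must share a bag in every tree decomposition; so some bag has ≥ 3 vertices and tw(G) ≥ 2. Hence tw(G) = 2 exactly.

Treewidth 2.
One optimal decomposition is:
Bags: B1 = {e, f, j}  B2 = {e, i, j}  B3 = {b, f, j}  B4 = {c, e, f}  B5 = {c, f, h}  B6 = {c, d, f}  B7 = {a, f, j}  B8 = {f, g, j}
Tree: B1–B2, B1–B3, B1–B4, B4–B5, B4–B6, B3–B7, B3–B8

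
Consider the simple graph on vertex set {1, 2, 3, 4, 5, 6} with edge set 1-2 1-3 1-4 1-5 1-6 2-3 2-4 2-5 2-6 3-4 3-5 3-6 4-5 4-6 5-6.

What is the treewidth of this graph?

A width-5 tree decomposition is:
Bags: B1 = {1, 2, 3, 4, 5, 6}
Tree: (single bag)
With just one bag of size 6, the width is 6 − 1 = 5, so tw(G) ≤ 5. For the lower bound, the 6 vertices {1, 2, 3, 4, 5, 6} are pairwise adjacent, and any tree decomposition puts a clique entirely inside one bag — forcing width ≥ 5. Therefore the treewidth is 5.

5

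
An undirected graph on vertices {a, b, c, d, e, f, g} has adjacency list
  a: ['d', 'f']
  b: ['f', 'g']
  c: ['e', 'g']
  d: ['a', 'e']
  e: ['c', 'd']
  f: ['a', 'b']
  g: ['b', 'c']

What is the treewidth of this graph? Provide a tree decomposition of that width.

The largest bag has 3 vertices, giving width 2; this decomposition certifies tw(G) ≤ 2. Since a–d–e–c–g–b–f–a is a cycle in G, G is not acyclic. Forests are exactly the graphs of treewidth ≤ 1, so tw(G) ≥ 2. The upper and lower bounds meet at 2, so that is the treewidth.

Treewidth 2.
One such decomposition:
Bags: B1 = {a, d, e}  B2 = {a, c, e}  B3 = {a, c, g}  B4 = {a, b, g}  B5 = {a, b, f}
Tree: B1–B2, B2–B3, B3–B4, B4–B5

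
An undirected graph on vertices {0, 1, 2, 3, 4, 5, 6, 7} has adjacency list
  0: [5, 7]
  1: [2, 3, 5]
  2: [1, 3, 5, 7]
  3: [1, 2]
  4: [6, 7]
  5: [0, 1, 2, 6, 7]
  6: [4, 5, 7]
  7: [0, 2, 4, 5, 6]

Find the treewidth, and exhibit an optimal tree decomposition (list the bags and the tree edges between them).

Each bag holds 3 vertices, so the decomposition has width 2, which upper-bounds the treewidth. On the other hand G contains the 3-clique {1, 2, 3}. A clique must lie in a single bag of any decomposition, so no decomposition can have width below 2. The upper and lower bounds meet at 2, so that is the treewidth.

Treewidth 2.
Bags: B1 = {5, 6, 7}  B2 = {2, 5, 7}  B3 = {1, 2, 5}  B4 = {4, 6, 7}  B5 = {1, 2, 3}  B6 = {0, 5, 7}
Tree: B1–B2, B2–B3, B1–B4, B3–B5, B2–B6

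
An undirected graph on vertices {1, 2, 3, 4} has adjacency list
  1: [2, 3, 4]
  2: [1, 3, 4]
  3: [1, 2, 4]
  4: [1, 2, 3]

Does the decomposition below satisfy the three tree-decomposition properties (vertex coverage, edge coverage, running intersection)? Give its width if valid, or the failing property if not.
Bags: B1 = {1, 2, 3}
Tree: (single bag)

No — vertex 4 appears in no bag.

A tree decomposition must satisfy three properties: every vertex lies in some bag; for every edge, both endpoints lie together in some bag; and for every vertex, the bags containing it form a connected subtree. Here vertex 4 appears in no bag, so the decomposition is invalid.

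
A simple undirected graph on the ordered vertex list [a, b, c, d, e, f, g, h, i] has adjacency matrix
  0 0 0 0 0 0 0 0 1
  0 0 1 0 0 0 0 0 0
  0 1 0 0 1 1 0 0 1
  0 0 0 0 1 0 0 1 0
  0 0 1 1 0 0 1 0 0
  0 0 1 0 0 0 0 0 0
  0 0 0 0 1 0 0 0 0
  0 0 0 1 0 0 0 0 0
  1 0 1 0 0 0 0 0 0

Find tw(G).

A width-1 tree decomposition is:
Bags: B1 = {c, e}  B2 = {d, e}  B3 = {c, i}  B4 = {e, g}  B5 = {b, c}  B6 = {d, h}  B7 = {a, i}  B8 = {c, f}
Tree: B1–B2, B1–B3, B2–B4, B3–B5, B2–B6, B3–B7, B5–B8
Every bag has size at most 2, so the width is 2 − 1 = 1 and tw(G) ≤ 1. Any graph with an edge has treewidth ≥ 1, and G has the edge c–e. The upper and lower bounds meet at 1, so that is the treewidth.

1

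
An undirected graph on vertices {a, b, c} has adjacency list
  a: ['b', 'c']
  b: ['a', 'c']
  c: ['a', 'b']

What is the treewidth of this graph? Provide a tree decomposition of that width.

Treewidth 2.
Bags: B1 = {a, b, c}
Tree: (single bag)

With just one bag of size 3, the width is 3 − 1 = 2, so tw(G) ≤ 2. For the lower bound, the 3 vertices {a, b, c} are pairwise adjacent, and any tree decomposition puts a clique entirely inside one bag — forcing width ≥ 2. Combining the bounds, tw(G) = 2.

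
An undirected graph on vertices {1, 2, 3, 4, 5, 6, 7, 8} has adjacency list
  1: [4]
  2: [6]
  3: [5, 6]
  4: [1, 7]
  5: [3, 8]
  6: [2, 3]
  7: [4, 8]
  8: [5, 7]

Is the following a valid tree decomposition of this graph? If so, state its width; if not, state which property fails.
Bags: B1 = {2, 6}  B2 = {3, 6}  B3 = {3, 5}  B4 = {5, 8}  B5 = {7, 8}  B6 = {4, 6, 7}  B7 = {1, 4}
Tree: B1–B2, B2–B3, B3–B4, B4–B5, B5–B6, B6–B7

No — bags containing vertex 6 are not connected in the tree.

A tree decomposition must satisfy three properties: every vertex lies in some bag; for every edge, both endpoints lie together in some bag; and for every vertex, the bags containing it form a connected subtree. Here bags containing vertex 6 are not connected in the tree, so the decomposition is invalid.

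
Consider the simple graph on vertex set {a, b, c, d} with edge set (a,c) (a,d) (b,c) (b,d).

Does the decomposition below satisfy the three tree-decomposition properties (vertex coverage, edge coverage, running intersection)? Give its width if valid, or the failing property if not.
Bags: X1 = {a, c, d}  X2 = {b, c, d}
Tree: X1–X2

Every vertex of G appears in some bag (union = {a, b, c, d}); every edge is covered by a bag; and for each vertex v the set of bags containing v is connected in the bag tree. The decomposition is therefore valid. The largest bag has 3 vertices, so the width is 2.

Yes; width 2.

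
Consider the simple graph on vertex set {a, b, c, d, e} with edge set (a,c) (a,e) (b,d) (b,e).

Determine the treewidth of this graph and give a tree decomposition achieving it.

Treewidth 1.
Bags: B1 = {b, d}  B2 = {b, e}  B3 = {a, e}  B4 = {a, c}
Tree: B1–B2, B2–B3, B3–B4

Each bag holds 2 vertices, so the decomposition has width 1, which upper-bounds the treewidth. Any graph with an edge has treewidth ≥ 1, and G has the edge d–b. The upper and lower bounds meet at 1, so that is the treewidth.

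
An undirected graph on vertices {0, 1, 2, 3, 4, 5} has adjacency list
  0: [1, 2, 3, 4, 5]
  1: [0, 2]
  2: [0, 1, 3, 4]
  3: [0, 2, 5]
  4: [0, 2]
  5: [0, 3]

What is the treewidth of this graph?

2

A width-2 tree decomposition is:
Bags: B1 = {0, 2, 3}  B2 = {0, 2, 4}  B3 = {0, 3, 5}  B4 = {0, 1, 2}
Tree: B1–B2, B1–B3, B2–B4
The largest bag has 3 vertices, giving width 2; this decomposition certifies tw(G) ≤ 2. For the lower bound, the 3 vertices {0, 1, 2} are pairwise adjacent, and any tree decomposition puts a clique entirely inside one bag — forcing width ≥ 2. The upper and lower bounds meet at 2, so that is the treewidth.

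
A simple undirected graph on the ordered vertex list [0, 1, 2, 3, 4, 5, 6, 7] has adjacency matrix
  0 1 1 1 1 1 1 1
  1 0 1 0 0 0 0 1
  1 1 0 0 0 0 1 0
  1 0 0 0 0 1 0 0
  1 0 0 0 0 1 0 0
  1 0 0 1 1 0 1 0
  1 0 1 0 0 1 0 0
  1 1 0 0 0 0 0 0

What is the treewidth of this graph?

A width-2 tree decomposition is:
Bags: B1 = {0, 5, 6}  B2 = {0, 3, 5}  B3 = {0, 4, 5}  B4 = {0, 2, 6}  B5 = {0, 1, 2}  B6 = {0, 1, 7}
Tree: B1–B2, B1–B3, B1–B4, B4–B5, B5–B6
Each bag holds 3 vertices, so the decomposition has width 2, which upper-bounds the treewidth. On the other hand G contains the 3-clique {0, 1, 2}. A clique must lie in a single bag of any decomposition, so no decomposition can have width below 2. Therefore the treewidth is 2.

2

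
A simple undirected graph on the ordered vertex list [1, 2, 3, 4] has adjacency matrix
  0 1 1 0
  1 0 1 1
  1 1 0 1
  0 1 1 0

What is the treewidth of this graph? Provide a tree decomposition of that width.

Each bag holds 3 vertices, so the decomposition has width 2, which upper-bounds the treewidth. For the lower bound, the 3 vertices {1, 2, 3} are pairwise adjacent, and any tree decomposition puts a clique entirely inside one bag — forcing width ≥ 2. Combining the bounds, tw(G) = 2.

Treewidth 2.
One optimal decomposition is:
Bags: B1 = {2, 3, 4}  B2 = {1, 2, 3}
Tree: B1–B2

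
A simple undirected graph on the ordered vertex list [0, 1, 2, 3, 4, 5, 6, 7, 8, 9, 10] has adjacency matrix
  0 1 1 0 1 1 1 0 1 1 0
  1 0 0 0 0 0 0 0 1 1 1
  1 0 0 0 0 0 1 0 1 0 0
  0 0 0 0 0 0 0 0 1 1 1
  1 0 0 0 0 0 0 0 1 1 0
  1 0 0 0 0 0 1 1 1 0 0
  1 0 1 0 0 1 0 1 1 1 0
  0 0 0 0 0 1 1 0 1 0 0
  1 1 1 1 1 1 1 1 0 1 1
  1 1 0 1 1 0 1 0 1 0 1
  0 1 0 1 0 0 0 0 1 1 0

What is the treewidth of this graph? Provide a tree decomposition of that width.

Treewidth 3.
One such decomposition:
Bags: B1 = {0, 4, 8, 9}  B2 = {0, 1, 8, 9}  B3 = {1, 8, 9, 10}  B4 = {0, 6, 8, 9}  B5 = {0, 5, 6, 8}  B6 = {3, 8, 9, 10}  B7 = {0, 2, 6, 8}  B8 = {5, 6, 7, 8}
Tree: B1–B2, B2–B3, B2–B4, B4–B5, B3–B6, B5–B7, B5–B8

The largest bag has 4 vertices, giving width 3; this decomposition certifies tw(G) ≤ 3. Conversely, {0, 1, 8, 9} is a clique of size 4, and the vertices of any clique must share a bag in every tree decomposition; so some bag has ≥ 4 vertices and tw(G) ≥ 3. Combining the bounds, tw(G) = 3.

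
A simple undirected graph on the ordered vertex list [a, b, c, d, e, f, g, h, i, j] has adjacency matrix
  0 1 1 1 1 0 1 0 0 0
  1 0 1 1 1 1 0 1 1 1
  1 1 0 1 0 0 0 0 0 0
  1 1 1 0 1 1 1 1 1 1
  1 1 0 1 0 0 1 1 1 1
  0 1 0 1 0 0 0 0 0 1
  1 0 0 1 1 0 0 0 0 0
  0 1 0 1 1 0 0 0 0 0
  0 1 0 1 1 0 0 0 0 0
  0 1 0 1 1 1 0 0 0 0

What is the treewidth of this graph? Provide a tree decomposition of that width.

Each bag holds 4 vertices, so the decomposition has width 3, which upper-bounds the treewidth. For the lower bound, the 4 vertices {a, d, e, g} are pairwise adjacent, and any tree decomposition puts a clique entirely inside one bag — forcing width ≥ 3. Therefore the treewidth is 3.

Treewidth 3.
Bags: B1 = {a, b, d, e}  B2 = {b, d, e, h}  B3 = {b, d, e, i}  B4 = {b, d, e, j}  B5 = {a, b, c, d}  B6 = {a, d, e, g}  B7 = {b, d, f, j}
Tree: B1–B2, B2–B3, B1–B4, B1–B5, B1–B6, B4–B7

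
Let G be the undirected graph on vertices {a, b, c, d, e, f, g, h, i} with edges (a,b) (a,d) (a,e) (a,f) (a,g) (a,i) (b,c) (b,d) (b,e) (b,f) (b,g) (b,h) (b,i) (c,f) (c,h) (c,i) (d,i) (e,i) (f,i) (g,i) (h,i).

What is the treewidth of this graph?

3

A width-3 tree decomposition is:
Bags: B1 = {a, b, d, i}  B2 = {a, b, f, i}  B3 = {a, b, g, i}  B4 = {b, c, f, i}  B5 = {b, c, h, i}  B6 = {a, b, e, i}
Tree: B1–B2, B2–B3, B2–B4, B4–B5, B3–B6
Every bag has size at most 4, so the width is 4 − 1 = 3 and tw(G) ≤ 3. For the lower bound, the 4 vertices {b, c, h, i} are pairwise adjacent, and any tree decomposition puts a clique entirely inside one bag — forcing width ≥ 3. The upper and lower bounds meet at 3, so that is the treewidth.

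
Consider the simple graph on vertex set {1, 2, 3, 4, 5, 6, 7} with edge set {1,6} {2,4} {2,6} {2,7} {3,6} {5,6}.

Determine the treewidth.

A width-1 tree decomposition is:
Bags: B1 = {2, 7}  B2 = {2, 6}  B3 = {1, 6}  B4 = {5, 6}  B5 = {2, 4}  B6 = {3, 6}
Tree: B1–B2, B2–B3, B3–B4, B1–B5, B4–B6
The largest bag has 2 vertices, giving width 1; this decomposition certifies tw(G) ≤ 1. Since G has at least one edge (e.g. 2–7), it is not an edgeless graph, so tw(G) ≥ 1. The upper and lower bounds meet at 1, so that is the treewidth.

1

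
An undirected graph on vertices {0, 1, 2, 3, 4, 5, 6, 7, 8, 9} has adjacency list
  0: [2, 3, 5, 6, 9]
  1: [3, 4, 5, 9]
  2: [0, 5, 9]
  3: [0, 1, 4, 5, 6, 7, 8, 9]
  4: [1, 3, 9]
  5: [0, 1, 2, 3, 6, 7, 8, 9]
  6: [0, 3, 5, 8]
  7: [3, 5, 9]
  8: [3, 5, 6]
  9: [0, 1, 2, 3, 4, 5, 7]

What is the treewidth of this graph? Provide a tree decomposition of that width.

Each bag holds 4 vertices, so the decomposition has width 3, which upper-bounds the treewidth. For the lower bound, the 4 vertices {0, 2, 5, 9} are pairwise adjacent, and any tree decomposition puts a clique entirely inside one bag — forcing width ≥ 3. Combining the bounds, tw(G) = 3.

Treewidth 3.
One such decomposition:
Bags: B1 = {0, 3, 5, 9}  B2 = {0, 2, 5, 9}  B3 = {3, 5, 7, 9}  B4 = {0, 3, 5, 6}  B5 = {1, 3, 5, 9}  B6 = {3, 5, 6, 8}  B7 = {1, 3, 4, 9}
Tree: B1–B2, B1–B3, B1–B4, B1–B5, B4–B6, B5–B7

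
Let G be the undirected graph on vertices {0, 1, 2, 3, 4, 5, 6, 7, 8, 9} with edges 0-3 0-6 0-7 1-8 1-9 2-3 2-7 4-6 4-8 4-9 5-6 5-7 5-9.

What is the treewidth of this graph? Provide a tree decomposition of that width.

Treewidth 2.
One such decomposition:
Bags: B1 = {2, 3, 7}  B2 = {0, 3, 7}  B3 = {0, 5, 7}  B4 = {0, 5, 6}  B5 = {5, 6, 9}  B6 = {4, 6, 9}  B7 = {1, 4, 9}  B8 = {1, 4, 8}
Tree: B1–B2, B2–B3, B3–B4, B4–B5, B5–B6, B6–B7, B7–B8

Each bag holds 3 vertices, so the decomposition has width 2, which upper-bounds the treewidth. For the lower bound, G contains the cycle 2–3–0–7–2, so G is not a forest; only forests have treewidth ≤ 1, hence tw(G) ≥ 2. The upper and lower bounds meet at 2, so that is the treewidth.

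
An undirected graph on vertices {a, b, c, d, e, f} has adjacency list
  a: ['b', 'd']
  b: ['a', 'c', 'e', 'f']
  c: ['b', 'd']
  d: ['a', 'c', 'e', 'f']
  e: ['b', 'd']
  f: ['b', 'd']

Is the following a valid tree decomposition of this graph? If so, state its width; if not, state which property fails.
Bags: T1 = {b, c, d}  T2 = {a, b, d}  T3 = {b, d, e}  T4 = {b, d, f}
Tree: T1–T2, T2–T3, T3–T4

Vertex coverage: the bags together contain {a, b, c, d, e, f}, the full vertex set. Edge coverage: each edge of G has both endpoints in at least one bag. Running intersection: for every vertex, the bags containing it form a connected subtree. All three properties hold, so this is a valid tree decomposition of width max|bag| − 1 = 2, and hence tw(G) ≤ 2.

Yes; width 2.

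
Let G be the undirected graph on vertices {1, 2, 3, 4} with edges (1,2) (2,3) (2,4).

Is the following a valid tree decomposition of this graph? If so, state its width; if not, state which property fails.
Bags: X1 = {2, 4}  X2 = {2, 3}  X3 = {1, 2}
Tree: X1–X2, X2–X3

Checking the three conditions: (i) the bags cover all of {1, 2, 3, 4}; (ii) for each edge, some bag contains both endpoints; (iii) the bags containing any fixed vertex form a subtree. All hold, so the decomposition is valid with width 2 − 1 = 1.

Yes; width 1.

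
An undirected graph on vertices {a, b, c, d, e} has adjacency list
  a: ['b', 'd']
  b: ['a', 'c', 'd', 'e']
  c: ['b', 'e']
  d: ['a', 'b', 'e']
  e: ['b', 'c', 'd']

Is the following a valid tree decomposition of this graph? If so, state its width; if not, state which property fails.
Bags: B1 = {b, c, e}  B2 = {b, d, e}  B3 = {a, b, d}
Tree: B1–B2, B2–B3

Yes; width 2.

Checking the three conditions: (i) the bags cover all of {a, b, c, d, e}; (ii) for each edge, some bag contains both endpoints; (iii) the bags containing any fixed vertex form a subtree. All hold, so the decomposition is valid with width 3 − 1 = 2.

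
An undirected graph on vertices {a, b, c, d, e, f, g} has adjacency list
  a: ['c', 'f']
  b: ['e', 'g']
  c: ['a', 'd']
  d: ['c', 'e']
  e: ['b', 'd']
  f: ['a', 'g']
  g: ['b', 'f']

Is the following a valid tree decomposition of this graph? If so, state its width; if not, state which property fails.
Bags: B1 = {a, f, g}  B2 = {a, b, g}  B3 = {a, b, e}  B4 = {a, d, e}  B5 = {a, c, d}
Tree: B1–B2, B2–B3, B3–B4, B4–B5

Vertex coverage: the bags together contain {a, b, c, d, e, f, g}, the full vertex set. Edge coverage: each edge of G has both endpoints in at least one bag. Running intersection: for every vertex, the bags containing it form a connected subtree. All three properties hold, so this is a valid tree decomposition of width max|bag| − 1 = 2, and hence tw(G) ≤ 2.

Yes; width 2.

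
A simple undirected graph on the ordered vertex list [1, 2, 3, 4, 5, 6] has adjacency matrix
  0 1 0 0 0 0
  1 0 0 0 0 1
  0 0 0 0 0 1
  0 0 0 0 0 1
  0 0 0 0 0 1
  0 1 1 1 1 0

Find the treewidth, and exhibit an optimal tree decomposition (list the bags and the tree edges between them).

Treewidth 1.
One optimal decomposition is:
Bags: B1 = {4, 6}  B2 = {3, 6}  B3 = {2, 6}  B4 = {1, 2}  B5 = {5, 6}
Tree: B1–B2, B2–B3, B3–B4, B2–B5

Every bag has size at most 2, so the width is 2 − 1 = 1 and tw(G) ≤ 1. Any graph with an edge has treewidth ≥ 1, and G has the edge 6–4. Combining the bounds, tw(G) = 1.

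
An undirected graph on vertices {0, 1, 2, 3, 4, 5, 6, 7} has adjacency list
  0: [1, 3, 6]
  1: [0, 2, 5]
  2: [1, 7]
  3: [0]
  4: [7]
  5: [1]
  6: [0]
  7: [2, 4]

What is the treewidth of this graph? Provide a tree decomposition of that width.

Treewidth 1.
One such decomposition:
Bags: B1 = {0, 1}  B2 = {1, 5}  B3 = {0, 6}  B4 = {1, 2}  B5 = {2, 7}  B6 = {0, 3}  B7 = {4, 7}
Tree: B1–B2, B1–B3, B1–B4, B4–B5, B1–B6, B5–B7

Every bag has size at most 2, so the width is 2 − 1 = 1 and tw(G) ≤ 1. Any graph with an edge has treewidth ≥ 1, and G has the edge 1–0. Therefore the treewidth is 1.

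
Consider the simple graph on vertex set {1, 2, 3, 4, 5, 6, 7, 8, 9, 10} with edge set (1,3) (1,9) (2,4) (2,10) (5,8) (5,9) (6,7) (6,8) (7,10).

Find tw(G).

A width-1 tree decomposition is:
Bags: B1 = {2, 4}  B2 = {2, 10}  B3 = {7, 10}  B4 = {6, 7}  B5 = {6, 8}  B6 = {5, 8}  B7 = {5, 9}  B8 = {1, 9}  B9 = {1, 3}
Tree: B1–B2, B2–B3, B3–B4, B4–B5, B5–B6, B6–B7, B7–B8, B8–B9
Every bag has size at most 2, so the width is 2 − 1 = 1 and tw(G) ≤ 1. G has an edge, so its treewidth is at least 1. Combining the bounds, tw(G) = 1.

1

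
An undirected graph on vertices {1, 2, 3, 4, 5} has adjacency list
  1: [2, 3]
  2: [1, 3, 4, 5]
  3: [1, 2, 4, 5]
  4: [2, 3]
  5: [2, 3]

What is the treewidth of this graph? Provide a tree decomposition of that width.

Treewidth 2.
One optimal decomposition is:
Bags: B1 = {2, 3, 5}  B2 = {2, 3, 4}  B3 = {1, 2, 3}
Tree: B1–B2, B1–B3

Each bag holds 3 vertices, so the decomposition has width 2, which upper-bounds the treewidth. For the lower bound, the 3 vertices {1, 2, 3} are pairwise adjacent, and any tree decomposition puts a clique entirely inside one bag — forcing width ≥ 2. Therefore the treewidth is 2.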